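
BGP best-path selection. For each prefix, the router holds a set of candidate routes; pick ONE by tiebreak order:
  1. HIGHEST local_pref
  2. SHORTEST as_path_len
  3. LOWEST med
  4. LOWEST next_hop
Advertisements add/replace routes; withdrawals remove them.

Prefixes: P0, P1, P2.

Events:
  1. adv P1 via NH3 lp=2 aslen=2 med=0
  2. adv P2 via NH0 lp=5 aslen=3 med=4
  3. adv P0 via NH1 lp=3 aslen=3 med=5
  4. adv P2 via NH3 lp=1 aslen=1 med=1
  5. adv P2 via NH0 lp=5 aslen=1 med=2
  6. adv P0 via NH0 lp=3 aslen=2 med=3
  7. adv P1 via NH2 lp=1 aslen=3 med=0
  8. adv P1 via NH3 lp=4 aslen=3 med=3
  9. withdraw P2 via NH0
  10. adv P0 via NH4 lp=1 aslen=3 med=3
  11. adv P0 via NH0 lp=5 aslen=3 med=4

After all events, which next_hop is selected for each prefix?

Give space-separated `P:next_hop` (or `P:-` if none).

Op 1: best P0=- P1=NH3 P2=-
Op 2: best P0=- P1=NH3 P2=NH0
Op 3: best P0=NH1 P1=NH3 P2=NH0
Op 4: best P0=NH1 P1=NH3 P2=NH0
Op 5: best P0=NH1 P1=NH3 P2=NH0
Op 6: best P0=NH0 P1=NH3 P2=NH0
Op 7: best P0=NH0 P1=NH3 P2=NH0
Op 8: best P0=NH0 P1=NH3 P2=NH0
Op 9: best P0=NH0 P1=NH3 P2=NH3
Op 10: best P0=NH0 P1=NH3 P2=NH3
Op 11: best P0=NH0 P1=NH3 P2=NH3

Answer: P0:NH0 P1:NH3 P2:NH3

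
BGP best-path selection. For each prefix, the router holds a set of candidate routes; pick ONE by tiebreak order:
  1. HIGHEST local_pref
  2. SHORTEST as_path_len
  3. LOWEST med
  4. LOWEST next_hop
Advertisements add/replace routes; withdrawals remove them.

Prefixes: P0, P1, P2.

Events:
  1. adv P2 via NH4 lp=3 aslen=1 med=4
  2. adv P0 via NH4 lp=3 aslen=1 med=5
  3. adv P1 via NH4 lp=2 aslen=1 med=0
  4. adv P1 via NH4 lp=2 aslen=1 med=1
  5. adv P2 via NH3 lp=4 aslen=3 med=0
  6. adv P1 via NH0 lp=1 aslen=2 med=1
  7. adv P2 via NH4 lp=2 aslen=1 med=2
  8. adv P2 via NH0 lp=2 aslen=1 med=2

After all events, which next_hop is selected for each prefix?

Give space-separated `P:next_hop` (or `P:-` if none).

Op 1: best P0=- P1=- P2=NH4
Op 2: best P0=NH4 P1=- P2=NH4
Op 3: best P0=NH4 P1=NH4 P2=NH4
Op 4: best P0=NH4 P1=NH4 P2=NH4
Op 5: best P0=NH4 P1=NH4 P2=NH3
Op 6: best P0=NH4 P1=NH4 P2=NH3
Op 7: best P0=NH4 P1=NH4 P2=NH3
Op 8: best P0=NH4 P1=NH4 P2=NH3

Answer: P0:NH4 P1:NH4 P2:NH3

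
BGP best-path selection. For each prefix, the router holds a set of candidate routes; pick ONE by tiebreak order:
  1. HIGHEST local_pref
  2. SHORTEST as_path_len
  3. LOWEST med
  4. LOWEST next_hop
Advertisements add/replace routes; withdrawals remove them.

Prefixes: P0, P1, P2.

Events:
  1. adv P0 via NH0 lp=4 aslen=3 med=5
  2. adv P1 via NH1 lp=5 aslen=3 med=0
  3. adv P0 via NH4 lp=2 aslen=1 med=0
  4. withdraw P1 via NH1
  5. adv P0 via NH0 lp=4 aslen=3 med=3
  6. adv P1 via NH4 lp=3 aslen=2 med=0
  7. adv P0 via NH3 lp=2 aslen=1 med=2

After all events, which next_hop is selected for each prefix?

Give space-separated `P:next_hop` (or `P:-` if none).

Answer: P0:NH0 P1:NH4 P2:-

Derivation:
Op 1: best P0=NH0 P1=- P2=-
Op 2: best P0=NH0 P1=NH1 P2=-
Op 3: best P0=NH0 P1=NH1 P2=-
Op 4: best P0=NH0 P1=- P2=-
Op 5: best P0=NH0 P1=- P2=-
Op 6: best P0=NH0 P1=NH4 P2=-
Op 7: best P0=NH0 P1=NH4 P2=-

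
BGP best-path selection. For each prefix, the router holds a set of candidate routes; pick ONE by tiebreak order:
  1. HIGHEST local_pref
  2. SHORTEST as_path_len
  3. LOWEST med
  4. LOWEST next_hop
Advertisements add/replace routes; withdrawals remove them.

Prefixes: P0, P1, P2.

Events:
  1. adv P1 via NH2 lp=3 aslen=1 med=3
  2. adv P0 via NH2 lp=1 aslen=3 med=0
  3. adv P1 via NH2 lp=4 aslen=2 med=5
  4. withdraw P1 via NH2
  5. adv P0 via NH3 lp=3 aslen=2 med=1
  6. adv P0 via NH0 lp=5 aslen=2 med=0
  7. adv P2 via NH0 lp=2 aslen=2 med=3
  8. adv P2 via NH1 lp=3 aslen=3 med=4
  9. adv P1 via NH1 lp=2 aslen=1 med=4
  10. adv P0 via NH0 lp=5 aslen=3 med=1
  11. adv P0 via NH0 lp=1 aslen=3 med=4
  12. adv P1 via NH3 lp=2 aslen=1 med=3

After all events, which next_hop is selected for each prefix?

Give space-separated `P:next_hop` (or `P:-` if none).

Op 1: best P0=- P1=NH2 P2=-
Op 2: best P0=NH2 P1=NH2 P2=-
Op 3: best P0=NH2 P1=NH2 P2=-
Op 4: best P0=NH2 P1=- P2=-
Op 5: best P0=NH3 P1=- P2=-
Op 6: best P0=NH0 P1=- P2=-
Op 7: best P0=NH0 P1=- P2=NH0
Op 8: best P0=NH0 P1=- P2=NH1
Op 9: best P0=NH0 P1=NH1 P2=NH1
Op 10: best P0=NH0 P1=NH1 P2=NH1
Op 11: best P0=NH3 P1=NH1 P2=NH1
Op 12: best P0=NH3 P1=NH3 P2=NH1

Answer: P0:NH3 P1:NH3 P2:NH1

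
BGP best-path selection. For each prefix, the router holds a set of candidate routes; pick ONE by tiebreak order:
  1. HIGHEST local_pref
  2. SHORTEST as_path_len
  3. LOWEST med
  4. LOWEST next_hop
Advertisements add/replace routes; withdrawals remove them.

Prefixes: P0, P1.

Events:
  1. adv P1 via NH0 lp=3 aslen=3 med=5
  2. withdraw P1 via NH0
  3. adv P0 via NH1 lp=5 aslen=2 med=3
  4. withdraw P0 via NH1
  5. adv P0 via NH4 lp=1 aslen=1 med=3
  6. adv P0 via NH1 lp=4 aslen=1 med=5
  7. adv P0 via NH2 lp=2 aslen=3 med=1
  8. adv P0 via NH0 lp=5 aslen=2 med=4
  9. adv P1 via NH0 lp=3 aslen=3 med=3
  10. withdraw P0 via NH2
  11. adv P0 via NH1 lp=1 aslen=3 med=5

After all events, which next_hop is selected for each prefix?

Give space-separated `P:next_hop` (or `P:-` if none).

Op 1: best P0=- P1=NH0
Op 2: best P0=- P1=-
Op 3: best P0=NH1 P1=-
Op 4: best P0=- P1=-
Op 5: best P0=NH4 P1=-
Op 6: best P0=NH1 P1=-
Op 7: best P0=NH1 P1=-
Op 8: best P0=NH0 P1=-
Op 9: best P0=NH0 P1=NH0
Op 10: best P0=NH0 P1=NH0
Op 11: best P0=NH0 P1=NH0

Answer: P0:NH0 P1:NH0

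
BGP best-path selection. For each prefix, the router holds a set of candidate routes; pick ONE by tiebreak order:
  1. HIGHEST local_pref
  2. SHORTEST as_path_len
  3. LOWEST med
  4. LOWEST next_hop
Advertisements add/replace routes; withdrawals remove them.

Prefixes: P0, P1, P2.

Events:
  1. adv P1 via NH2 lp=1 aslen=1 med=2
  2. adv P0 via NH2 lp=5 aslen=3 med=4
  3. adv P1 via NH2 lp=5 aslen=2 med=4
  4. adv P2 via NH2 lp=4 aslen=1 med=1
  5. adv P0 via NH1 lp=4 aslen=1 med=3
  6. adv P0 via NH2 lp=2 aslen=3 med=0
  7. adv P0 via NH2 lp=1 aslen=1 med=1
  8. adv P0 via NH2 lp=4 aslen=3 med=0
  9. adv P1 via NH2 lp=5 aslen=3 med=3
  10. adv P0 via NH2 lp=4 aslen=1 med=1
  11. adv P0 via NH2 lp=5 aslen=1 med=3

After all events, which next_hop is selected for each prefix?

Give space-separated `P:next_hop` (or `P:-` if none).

Answer: P0:NH2 P1:NH2 P2:NH2

Derivation:
Op 1: best P0=- P1=NH2 P2=-
Op 2: best P0=NH2 P1=NH2 P2=-
Op 3: best P0=NH2 P1=NH2 P2=-
Op 4: best P0=NH2 P1=NH2 P2=NH2
Op 5: best P0=NH2 P1=NH2 P2=NH2
Op 6: best P0=NH1 P1=NH2 P2=NH2
Op 7: best P0=NH1 P1=NH2 P2=NH2
Op 8: best P0=NH1 P1=NH2 P2=NH2
Op 9: best P0=NH1 P1=NH2 P2=NH2
Op 10: best P0=NH2 P1=NH2 P2=NH2
Op 11: best P0=NH2 P1=NH2 P2=NH2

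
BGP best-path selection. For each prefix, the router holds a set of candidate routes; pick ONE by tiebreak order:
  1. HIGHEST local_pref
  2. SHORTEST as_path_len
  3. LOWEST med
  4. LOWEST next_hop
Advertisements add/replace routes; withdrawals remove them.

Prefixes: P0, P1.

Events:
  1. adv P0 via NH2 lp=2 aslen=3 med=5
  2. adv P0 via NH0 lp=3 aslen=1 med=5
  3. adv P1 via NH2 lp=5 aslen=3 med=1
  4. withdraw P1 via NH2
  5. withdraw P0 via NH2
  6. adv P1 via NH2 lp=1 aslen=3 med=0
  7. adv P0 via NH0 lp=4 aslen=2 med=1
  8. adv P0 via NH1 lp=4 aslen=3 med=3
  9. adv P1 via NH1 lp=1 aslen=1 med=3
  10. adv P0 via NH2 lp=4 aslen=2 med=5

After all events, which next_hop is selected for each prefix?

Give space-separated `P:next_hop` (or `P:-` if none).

Op 1: best P0=NH2 P1=-
Op 2: best P0=NH0 P1=-
Op 3: best P0=NH0 P1=NH2
Op 4: best P0=NH0 P1=-
Op 5: best P0=NH0 P1=-
Op 6: best P0=NH0 P1=NH2
Op 7: best P0=NH0 P1=NH2
Op 8: best P0=NH0 P1=NH2
Op 9: best P0=NH0 P1=NH1
Op 10: best P0=NH0 P1=NH1

Answer: P0:NH0 P1:NH1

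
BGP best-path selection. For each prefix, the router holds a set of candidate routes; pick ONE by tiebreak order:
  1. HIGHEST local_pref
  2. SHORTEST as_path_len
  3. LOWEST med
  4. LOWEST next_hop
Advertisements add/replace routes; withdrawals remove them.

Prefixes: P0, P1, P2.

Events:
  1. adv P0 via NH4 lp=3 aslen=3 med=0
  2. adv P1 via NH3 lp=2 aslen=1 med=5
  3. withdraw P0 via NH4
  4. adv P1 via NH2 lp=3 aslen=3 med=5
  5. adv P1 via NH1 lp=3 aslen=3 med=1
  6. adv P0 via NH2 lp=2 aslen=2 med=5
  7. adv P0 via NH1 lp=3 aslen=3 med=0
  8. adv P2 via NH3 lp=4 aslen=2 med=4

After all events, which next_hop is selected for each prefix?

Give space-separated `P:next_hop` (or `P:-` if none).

Op 1: best P0=NH4 P1=- P2=-
Op 2: best P0=NH4 P1=NH3 P2=-
Op 3: best P0=- P1=NH3 P2=-
Op 4: best P0=- P1=NH2 P2=-
Op 5: best P0=- P1=NH1 P2=-
Op 6: best P0=NH2 P1=NH1 P2=-
Op 7: best P0=NH1 P1=NH1 P2=-
Op 8: best P0=NH1 P1=NH1 P2=NH3

Answer: P0:NH1 P1:NH1 P2:NH3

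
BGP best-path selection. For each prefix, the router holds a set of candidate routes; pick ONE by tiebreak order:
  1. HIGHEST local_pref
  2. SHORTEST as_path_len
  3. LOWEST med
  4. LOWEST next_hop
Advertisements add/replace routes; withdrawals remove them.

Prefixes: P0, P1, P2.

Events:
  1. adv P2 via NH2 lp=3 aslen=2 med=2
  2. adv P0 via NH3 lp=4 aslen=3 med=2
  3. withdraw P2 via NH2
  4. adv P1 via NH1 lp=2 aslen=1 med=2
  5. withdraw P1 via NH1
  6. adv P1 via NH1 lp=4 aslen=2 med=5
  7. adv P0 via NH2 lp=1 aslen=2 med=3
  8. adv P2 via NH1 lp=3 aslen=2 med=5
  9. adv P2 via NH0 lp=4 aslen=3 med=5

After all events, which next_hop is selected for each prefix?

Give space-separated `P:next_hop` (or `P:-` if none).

Answer: P0:NH3 P1:NH1 P2:NH0

Derivation:
Op 1: best P0=- P1=- P2=NH2
Op 2: best P0=NH3 P1=- P2=NH2
Op 3: best P0=NH3 P1=- P2=-
Op 4: best P0=NH3 P1=NH1 P2=-
Op 5: best P0=NH3 P1=- P2=-
Op 6: best P0=NH3 P1=NH1 P2=-
Op 7: best P0=NH3 P1=NH1 P2=-
Op 8: best P0=NH3 P1=NH1 P2=NH1
Op 9: best P0=NH3 P1=NH1 P2=NH0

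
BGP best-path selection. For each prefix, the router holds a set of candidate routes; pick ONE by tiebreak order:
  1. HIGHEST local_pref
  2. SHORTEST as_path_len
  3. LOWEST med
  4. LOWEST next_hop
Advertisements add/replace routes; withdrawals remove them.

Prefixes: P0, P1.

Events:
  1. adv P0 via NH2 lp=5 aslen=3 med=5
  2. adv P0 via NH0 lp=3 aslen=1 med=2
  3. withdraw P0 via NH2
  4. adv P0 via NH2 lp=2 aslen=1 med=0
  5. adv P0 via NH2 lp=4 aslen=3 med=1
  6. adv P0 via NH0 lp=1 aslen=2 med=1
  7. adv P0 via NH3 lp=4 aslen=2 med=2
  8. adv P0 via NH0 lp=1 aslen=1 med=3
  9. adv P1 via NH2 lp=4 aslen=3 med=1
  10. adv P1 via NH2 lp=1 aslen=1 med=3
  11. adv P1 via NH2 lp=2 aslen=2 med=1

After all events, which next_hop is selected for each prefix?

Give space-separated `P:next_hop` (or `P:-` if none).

Op 1: best P0=NH2 P1=-
Op 2: best P0=NH2 P1=-
Op 3: best P0=NH0 P1=-
Op 4: best P0=NH0 P1=-
Op 5: best P0=NH2 P1=-
Op 6: best P0=NH2 P1=-
Op 7: best P0=NH3 P1=-
Op 8: best P0=NH3 P1=-
Op 9: best P0=NH3 P1=NH2
Op 10: best P0=NH3 P1=NH2
Op 11: best P0=NH3 P1=NH2

Answer: P0:NH3 P1:NH2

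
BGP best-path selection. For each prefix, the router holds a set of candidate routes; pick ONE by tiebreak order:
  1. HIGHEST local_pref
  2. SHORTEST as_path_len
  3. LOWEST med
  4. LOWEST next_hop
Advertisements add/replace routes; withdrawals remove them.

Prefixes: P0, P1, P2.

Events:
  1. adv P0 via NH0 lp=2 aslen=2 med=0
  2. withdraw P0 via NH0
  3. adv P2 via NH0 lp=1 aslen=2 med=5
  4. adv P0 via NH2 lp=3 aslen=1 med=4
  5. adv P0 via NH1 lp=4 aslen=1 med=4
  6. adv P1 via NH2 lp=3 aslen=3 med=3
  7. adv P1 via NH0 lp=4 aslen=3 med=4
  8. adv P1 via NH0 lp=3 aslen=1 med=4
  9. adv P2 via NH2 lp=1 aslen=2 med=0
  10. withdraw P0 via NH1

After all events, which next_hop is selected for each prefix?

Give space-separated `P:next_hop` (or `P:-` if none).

Answer: P0:NH2 P1:NH0 P2:NH2

Derivation:
Op 1: best P0=NH0 P1=- P2=-
Op 2: best P0=- P1=- P2=-
Op 3: best P0=- P1=- P2=NH0
Op 4: best P0=NH2 P1=- P2=NH0
Op 5: best P0=NH1 P1=- P2=NH0
Op 6: best P0=NH1 P1=NH2 P2=NH0
Op 7: best P0=NH1 P1=NH0 P2=NH0
Op 8: best P0=NH1 P1=NH0 P2=NH0
Op 9: best P0=NH1 P1=NH0 P2=NH2
Op 10: best P0=NH2 P1=NH0 P2=NH2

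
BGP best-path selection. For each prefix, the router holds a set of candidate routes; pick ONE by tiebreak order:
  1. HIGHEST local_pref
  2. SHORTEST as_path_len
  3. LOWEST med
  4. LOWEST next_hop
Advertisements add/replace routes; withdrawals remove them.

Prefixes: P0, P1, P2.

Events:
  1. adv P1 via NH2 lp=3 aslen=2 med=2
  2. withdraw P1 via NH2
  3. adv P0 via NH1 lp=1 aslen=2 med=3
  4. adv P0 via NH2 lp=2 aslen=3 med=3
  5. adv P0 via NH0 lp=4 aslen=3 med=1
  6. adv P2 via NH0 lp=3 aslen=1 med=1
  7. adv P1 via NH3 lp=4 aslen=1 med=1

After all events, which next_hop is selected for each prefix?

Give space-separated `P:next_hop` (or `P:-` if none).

Answer: P0:NH0 P1:NH3 P2:NH0

Derivation:
Op 1: best P0=- P1=NH2 P2=-
Op 2: best P0=- P1=- P2=-
Op 3: best P0=NH1 P1=- P2=-
Op 4: best P0=NH2 P1=- P2=-
Op 5: best P0=NH0 P1=- P2=-
Op 6: best P0=NH0 P1=- P2=NH0
Op 7: best P0=NH0 P1=NH3 P2=NH0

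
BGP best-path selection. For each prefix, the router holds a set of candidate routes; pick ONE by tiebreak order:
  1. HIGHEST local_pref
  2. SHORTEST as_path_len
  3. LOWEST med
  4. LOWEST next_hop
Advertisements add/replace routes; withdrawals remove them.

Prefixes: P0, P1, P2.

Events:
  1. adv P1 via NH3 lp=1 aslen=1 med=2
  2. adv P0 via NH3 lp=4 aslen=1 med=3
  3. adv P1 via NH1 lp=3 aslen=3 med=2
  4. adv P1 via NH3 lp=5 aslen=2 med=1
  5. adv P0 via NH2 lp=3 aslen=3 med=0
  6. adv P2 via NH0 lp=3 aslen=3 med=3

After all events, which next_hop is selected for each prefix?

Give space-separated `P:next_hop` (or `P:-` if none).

Answer: P0:NH3 P1:NH3 P2:NH0

Derivation:
Op 1: best P0=- P1=NH3 P2=-
Op 2: best P0=NH3 P1=NH3 P2=-
Op 3: best P0=NH3 P1=NH1 P2=-
Op 4: best P0=NH3 P1=NH3 P2=-
Op 5: best P0=NH3 P1=NH3 P2=-
Op 6: best P0=NH3 P1=NH3 P2=NH0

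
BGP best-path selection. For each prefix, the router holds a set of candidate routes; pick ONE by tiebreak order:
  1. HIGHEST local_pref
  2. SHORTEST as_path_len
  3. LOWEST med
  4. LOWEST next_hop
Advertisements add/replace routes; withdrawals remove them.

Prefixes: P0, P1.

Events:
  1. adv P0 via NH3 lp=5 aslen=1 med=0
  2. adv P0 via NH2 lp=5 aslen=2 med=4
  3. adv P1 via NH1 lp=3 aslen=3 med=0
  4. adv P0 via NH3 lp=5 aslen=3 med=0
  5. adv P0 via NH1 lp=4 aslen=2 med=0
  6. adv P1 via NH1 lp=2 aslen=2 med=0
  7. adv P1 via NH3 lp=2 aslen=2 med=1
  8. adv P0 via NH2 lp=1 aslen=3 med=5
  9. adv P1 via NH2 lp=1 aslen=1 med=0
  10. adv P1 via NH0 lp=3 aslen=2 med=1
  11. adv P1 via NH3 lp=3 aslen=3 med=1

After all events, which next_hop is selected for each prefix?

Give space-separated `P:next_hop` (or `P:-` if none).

Op 1: best P0=NH3 P1=-
Op 2: best P0=NH3 P1=-
Op 3: best P0=NH3 P1=NH1
Op 4: best P0=NH2 P1=NH1
Op 5: best P0=NH2 P1=NH1
Op 6: best P0=NH2 P1=NH1
Op 7: best P0=NH2 P1=NH1
Op 8: best P0=NH3 P1=NH1
Op 9: best P0=NH3 P1=NH1
Op 10: best P0=NH3 P1=NH0
Op 11: best P0=NH3 P1=NH0

Answer: P0:NH3 P1:NH0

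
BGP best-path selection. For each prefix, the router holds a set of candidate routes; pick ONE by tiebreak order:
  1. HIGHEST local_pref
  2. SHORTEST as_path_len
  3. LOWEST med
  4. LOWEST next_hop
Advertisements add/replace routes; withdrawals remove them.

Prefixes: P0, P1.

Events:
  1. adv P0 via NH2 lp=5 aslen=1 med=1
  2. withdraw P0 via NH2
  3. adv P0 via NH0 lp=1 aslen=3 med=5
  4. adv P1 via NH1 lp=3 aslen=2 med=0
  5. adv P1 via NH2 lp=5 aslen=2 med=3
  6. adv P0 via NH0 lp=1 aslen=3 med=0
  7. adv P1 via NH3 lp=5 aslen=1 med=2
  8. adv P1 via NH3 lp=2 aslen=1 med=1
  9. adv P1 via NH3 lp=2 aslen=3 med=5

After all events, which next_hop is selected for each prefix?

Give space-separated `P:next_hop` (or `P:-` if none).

Answer: P0:NH0 P1:NH2

Derivation:
Op 1: best P0=NH2 P1=-
Op 2: best P0=- P1=-
Op 3: best P0=NH0 P1=-
Op 4: best P0=NH0 P1=NH1
Op 5: best P0=NH0 P1=NH2
Op 6: best P0=NH0 P1=NH2
Op 7: best P0=NH0 P1=NH3
Op 8: best P0=NH0 P1=NH2
Op 9: best P0=NH0 P1=NH2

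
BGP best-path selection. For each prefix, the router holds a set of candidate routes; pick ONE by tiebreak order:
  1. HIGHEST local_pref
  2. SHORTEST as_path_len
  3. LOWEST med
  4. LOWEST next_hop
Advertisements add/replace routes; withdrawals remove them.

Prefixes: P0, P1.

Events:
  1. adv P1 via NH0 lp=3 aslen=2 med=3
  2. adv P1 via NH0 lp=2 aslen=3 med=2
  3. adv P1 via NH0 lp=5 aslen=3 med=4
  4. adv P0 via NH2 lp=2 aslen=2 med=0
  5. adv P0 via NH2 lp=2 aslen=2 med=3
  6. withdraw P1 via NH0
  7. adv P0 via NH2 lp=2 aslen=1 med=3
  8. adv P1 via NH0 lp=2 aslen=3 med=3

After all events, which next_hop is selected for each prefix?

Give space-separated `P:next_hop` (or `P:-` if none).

Answer: P0:NH2 P1:NH0

Derivation:
Op 1: best P0=- P1=NH0
Op 2: best P0=- P1=NH0
Op 3: best P0=- P1=NH0
Op 4: best P0=NH2 P1=NH0
Op 5: best P0=NH2 P1=NH0
Op 6: best P0=NH2 P1=-
Op 7: best P0=NH2 P1=-
Op 8: best P0=NH2 P1=NH0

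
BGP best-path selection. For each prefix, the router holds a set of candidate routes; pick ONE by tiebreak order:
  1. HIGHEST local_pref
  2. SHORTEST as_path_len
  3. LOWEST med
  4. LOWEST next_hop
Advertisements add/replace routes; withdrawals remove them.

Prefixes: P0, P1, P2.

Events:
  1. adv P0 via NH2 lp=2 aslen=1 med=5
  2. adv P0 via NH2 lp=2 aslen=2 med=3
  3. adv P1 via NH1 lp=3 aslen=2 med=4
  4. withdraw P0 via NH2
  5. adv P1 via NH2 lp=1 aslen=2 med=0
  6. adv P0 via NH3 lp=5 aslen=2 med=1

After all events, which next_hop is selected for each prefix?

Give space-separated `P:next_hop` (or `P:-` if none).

Answer: P0:NH3 P1:NH1 P2:-

Derivation:
Op 1: best P0=NH2 P1=- P2=-
Op 2: best P0=NH2 P1=- P2=-
Op 3: best P0=NH2 P1=NH1 P2=-
Op 4: best P0=- P1=NH1 P2=-
Op 5: best P0=- P1=NH1 P2=-
Op 6: best P0=NH3 P1=NH1 P2=-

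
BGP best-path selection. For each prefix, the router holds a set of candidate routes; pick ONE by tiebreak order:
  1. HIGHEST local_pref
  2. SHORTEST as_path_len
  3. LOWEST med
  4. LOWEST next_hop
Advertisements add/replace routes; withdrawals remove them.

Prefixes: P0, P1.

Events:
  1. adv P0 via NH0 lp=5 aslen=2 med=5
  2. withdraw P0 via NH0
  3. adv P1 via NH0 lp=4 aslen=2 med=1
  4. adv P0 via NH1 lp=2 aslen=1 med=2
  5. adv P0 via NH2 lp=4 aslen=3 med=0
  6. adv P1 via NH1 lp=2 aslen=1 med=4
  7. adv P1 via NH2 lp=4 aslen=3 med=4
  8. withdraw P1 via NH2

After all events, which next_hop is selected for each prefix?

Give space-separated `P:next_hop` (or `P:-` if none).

Op 1: best P0=NH0 P1=-
Op 2: best P0=- P1=-
Op 3: best P0=- P1=NH0
Op 4: best P0=NH1 P1=NH0
Op 5: best P0=NH2 P1=NH0
Op 6: best P0=NH2 P1=NH0
Op 7: best P0=NH2 P1=NH0
Op 8: best P0=NH2 P1=NH0

Answer: P0:NH2 P1:NH0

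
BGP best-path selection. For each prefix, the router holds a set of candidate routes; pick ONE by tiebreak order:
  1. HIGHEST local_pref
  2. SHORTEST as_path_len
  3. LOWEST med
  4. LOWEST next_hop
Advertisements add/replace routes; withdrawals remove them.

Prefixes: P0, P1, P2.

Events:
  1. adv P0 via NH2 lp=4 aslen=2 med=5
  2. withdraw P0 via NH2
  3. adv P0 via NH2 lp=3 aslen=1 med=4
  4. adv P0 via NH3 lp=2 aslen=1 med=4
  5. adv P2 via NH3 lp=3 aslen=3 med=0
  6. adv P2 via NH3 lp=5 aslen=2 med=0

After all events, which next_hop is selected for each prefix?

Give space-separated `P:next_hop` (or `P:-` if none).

Op 1: best P0=NH2 P1=- P2=-
Op 2: best P0=- P1=- P2=-
Op 3: best P0=NH2 P1=- P2=-
Op 4: best P0=NH2 P1=- P2=-
Op 5: best P0=NH2 P1=- P2=NH3
Op 6: best P0=NH2 P1=- P2=NH3

Answer: P0:NH2 P1:- P2:NH3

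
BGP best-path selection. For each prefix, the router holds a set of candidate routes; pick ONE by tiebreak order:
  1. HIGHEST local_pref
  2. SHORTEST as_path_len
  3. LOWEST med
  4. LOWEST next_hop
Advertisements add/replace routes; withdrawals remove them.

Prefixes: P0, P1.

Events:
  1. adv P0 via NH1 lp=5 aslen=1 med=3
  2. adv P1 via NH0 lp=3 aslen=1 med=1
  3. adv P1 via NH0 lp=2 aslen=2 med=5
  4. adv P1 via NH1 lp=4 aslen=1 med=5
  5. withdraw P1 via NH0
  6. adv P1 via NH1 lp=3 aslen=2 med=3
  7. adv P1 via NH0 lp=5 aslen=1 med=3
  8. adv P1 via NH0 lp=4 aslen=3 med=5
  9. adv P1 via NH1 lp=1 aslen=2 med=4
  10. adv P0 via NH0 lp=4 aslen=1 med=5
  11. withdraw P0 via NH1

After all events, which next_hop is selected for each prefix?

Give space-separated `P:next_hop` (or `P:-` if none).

Answer: P0:NH0 P1:NH0

Derivation:
Op 1: best P0=NH1 P1=-
Op 2: best P0=NH1 P1=NH0
Op 3: best P0=NH1 P1=NH0
Op 4: best P0=NH1 P1=NH1
Op 5: best P0=NH1 P1=NH1
Op 6: best P0=NH1 P1=NH1
Op 7: best P0=NH1 P1=NH0
Op 8: best P0=NH1 P1=NH0
Op 9: best P0=NH1 P1=NH0
Op 10: best P0=NH1 P1=NH0
Op 11: best P0=NH0 P1=NH0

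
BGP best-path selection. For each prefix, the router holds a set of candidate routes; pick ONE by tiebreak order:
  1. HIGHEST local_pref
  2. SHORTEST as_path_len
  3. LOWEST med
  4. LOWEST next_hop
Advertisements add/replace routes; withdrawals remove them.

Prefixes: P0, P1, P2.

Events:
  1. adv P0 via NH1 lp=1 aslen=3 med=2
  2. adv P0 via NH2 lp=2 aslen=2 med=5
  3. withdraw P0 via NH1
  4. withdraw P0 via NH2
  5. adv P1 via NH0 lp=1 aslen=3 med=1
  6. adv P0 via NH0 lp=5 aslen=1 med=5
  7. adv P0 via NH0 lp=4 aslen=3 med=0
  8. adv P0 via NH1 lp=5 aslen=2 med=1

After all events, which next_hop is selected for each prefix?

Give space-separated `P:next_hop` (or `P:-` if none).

Op 1: best P0=NH1 P1=- P2=-
Op 2: best P0=NH2 P1=- P2=-
Op 3: best P0=NH2 P1=- P2=-
Op 4: best P0=- P1=- P2=-
Op 5: best P0=- P1=NH0 P2=-
Op 6: best P0=NH0 P1=NH0 P2=-
Op 7: best P0=NH0 P1=NH0 P2=-
Op 8: best P0=NH1 P1=NH0 P2=-

Answer: P0:NH1 P1:NH0 P2:-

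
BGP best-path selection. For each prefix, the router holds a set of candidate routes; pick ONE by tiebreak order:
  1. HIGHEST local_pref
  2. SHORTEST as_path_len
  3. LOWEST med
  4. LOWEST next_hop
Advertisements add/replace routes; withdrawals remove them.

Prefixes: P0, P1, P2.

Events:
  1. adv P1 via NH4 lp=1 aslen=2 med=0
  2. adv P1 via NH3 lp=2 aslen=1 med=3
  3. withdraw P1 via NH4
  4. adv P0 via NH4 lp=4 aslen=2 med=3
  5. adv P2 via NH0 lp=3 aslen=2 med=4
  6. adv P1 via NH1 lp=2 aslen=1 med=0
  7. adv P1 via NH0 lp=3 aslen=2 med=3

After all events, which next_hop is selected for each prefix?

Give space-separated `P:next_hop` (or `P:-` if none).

Op 1: best P0=- P1=NH4 P2=-
Op 2: best P0=- P1=NH3 P2=-
Op 3: best P0=- P1=NH3 P2=-
Op 4: best P0=NH4 P1=NH3 P2=-
Op 5: best P0=NH4 P1=NH3 P2=NH0
Op 6: best P0=NH4 P1=NH1 P2=NH0
Op 7: best P0=NH4 P1=NH0 P2=NH0

Answer: P0:NH4 P1:NH0 P2:NH0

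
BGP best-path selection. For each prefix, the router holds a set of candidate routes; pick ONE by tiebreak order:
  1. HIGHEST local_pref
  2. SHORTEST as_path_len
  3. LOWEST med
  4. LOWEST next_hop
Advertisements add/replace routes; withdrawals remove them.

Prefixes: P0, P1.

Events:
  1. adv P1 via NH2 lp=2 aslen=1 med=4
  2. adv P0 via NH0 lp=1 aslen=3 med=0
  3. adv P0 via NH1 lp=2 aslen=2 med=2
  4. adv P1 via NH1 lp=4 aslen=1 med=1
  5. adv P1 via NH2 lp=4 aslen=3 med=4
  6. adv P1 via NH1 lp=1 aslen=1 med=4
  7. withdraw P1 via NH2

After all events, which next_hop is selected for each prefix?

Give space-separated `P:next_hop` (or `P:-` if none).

Answer: P0:NH1 P1:NH1

Derivation:
Op 1: best P0=- P1=NH2
Op 2: best P0=NH0 P1=NH2
Op 3: best P0=NH1 P1=NH2
Op 4: best P0=NH1 P1=NH1
Op 5: best P0=NH1 P1=NH1
Op 6: best P0=NH1 P1=NH2
Op 7: best P0=NH1 P1=NH1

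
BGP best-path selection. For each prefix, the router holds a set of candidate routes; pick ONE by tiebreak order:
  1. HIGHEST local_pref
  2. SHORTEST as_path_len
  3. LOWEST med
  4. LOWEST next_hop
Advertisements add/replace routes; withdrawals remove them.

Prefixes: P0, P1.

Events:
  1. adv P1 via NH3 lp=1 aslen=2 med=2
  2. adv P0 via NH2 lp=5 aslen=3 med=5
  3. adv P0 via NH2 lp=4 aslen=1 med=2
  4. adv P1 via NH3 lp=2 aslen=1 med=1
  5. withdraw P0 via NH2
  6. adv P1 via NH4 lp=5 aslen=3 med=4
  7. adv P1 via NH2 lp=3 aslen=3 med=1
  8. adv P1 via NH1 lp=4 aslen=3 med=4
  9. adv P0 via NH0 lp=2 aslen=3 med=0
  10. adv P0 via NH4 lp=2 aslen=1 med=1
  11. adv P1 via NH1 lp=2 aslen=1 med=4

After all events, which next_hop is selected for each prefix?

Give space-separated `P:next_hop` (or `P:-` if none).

Op 1: best P0=- P1=NH3
Op 2: best P0=NH2 P1=NH3
Op 3: best P0=NH2 P1=NH3
Op 4: best P0=NH2 P1=NH3
Op 5: best P0=- P1=NH3
Op 6: best P0=- P1=NH4
Op 7: best P0=- P1=NH4
Op 8: best P0=- P1=NH4
Op 9: best P0=NH0 P1=NH4
Op 10: best P0=NH4 P1=NH4
Op 11: best P0=NH4 P1=NH4

Answer: P0:NH4 P1:NH4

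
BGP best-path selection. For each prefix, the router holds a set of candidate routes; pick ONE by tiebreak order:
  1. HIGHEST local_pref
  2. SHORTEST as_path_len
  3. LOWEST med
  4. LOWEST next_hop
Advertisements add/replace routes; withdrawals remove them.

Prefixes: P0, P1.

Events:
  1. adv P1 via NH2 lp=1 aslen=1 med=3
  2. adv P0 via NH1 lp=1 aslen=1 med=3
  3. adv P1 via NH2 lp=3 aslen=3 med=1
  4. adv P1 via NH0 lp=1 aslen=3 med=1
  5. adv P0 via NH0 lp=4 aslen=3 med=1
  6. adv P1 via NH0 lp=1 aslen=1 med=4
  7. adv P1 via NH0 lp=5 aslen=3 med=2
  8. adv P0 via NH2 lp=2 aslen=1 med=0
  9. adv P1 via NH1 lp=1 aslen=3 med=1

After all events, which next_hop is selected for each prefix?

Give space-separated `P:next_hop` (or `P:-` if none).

Op 1: best P0=- P1=NH2
Op 2: best P0=NH1 P1=NH2
Op 3: best P0=NH1 P1=NH2
Op 4: best P0=NH1 P1=NH2
Op 5: best P0=NH0 P1=NH2
Op 6: best P0=NH0 P1=NH2
Op 7: best P0=NH0 P1=NH0
Op 8: best P0=NH0 P1=NH0
Op 9: best P0=NH0 P1=NH0

Answer: P0:NH0 P1:NH0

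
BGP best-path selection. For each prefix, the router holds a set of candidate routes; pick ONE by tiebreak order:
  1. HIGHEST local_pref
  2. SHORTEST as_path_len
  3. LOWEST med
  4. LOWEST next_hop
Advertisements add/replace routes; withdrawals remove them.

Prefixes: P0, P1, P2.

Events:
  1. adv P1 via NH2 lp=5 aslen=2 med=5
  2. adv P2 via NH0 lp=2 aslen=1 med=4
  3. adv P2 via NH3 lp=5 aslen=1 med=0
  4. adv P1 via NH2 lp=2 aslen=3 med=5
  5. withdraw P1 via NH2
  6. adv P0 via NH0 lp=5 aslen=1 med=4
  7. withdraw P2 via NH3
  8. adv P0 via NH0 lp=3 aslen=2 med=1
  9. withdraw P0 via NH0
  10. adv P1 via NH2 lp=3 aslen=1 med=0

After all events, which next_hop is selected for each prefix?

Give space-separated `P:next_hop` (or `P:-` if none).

Answer: P0:- P1:NH2 P2:NH0

Derivation:
Op 1: best P0=- P1=NH2 P2=-
Op 2: best P0=- P1=NH2 P2=NH0
Op 3: best P0=- P1=NH2 P2=NH3
Op 4: best P0=- P1=NH2 P2=NH3
Op 5: best P0=- P1=- P2=NH3
Op 6: best P0=NH0 P1=- P2=NH3
Op 7: best P0=NH0 P1=- P2=NH0
Op 8: best P0=NH0 P1=- P2=NH0
Op 9: best P0=- P1=- P2=NH0
Op 10: best P0=- P1=NH2 P2=NH0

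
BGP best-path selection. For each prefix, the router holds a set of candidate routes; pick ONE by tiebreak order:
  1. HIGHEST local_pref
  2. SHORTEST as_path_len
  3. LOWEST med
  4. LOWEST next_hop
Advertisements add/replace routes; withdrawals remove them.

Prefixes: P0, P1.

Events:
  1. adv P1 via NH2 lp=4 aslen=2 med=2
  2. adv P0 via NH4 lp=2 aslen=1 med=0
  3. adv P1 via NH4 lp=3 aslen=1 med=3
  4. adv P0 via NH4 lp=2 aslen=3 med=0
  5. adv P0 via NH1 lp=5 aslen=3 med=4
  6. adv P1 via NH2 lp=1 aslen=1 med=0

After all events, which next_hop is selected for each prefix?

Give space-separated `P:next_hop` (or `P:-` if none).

Answer: P0:NH1 P1:NH4

Derivation:
Op 1: best P0=- P1=NH2
Op 2: best P0=NH4 P1=NH2
Op 3: best P0=NH4 P1=NH2
Op 4: best P0=NH4 P1=NH2
Op 5: best P0=NH1 P1=NH2
Op 6: best P0=NH1 P1=NH4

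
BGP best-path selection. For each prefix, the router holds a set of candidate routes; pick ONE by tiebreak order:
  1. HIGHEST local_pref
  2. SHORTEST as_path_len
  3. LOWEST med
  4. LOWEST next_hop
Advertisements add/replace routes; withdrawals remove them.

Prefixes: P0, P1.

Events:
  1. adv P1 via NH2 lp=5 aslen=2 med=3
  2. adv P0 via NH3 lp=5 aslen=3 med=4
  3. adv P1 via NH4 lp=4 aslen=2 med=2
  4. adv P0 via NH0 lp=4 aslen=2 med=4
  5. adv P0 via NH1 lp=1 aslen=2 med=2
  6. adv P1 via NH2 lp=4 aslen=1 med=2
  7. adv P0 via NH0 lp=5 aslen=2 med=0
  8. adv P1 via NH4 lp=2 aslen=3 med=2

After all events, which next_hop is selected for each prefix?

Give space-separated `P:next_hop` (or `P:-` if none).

Answer: P0:NH0 P1:NH2

Derivation:
Op 1: best P0=- P1=NH2
Op 2: best P0=NH3 P1=NH2
Op 3: best P0=NH3 P1=NH2
Op 4: best P0=NH3 P1=NH2
Op 5: best P0=NH3 P1=NH2
Op 6: best P0=NH3 P1=NH2
Op 7: best P0=NH0 P1=NH2
Op 8: best P0=NH0 P1=NH2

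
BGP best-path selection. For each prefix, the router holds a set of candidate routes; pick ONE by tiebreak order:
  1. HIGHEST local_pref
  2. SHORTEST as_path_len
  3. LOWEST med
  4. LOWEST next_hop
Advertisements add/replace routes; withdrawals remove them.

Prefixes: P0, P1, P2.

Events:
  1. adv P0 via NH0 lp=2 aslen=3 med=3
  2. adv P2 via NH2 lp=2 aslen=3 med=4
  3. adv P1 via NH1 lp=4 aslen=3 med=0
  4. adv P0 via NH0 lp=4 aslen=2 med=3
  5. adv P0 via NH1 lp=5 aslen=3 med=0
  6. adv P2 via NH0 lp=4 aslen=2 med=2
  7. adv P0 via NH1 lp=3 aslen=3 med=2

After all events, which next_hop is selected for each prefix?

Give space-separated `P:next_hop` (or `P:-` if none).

Answer: P0:NH0 P1:NH1 P2:NH0

Derivation:
Op 1: best P0=NH0 P1=- P2=-
Op 2: best P0=NH0 P1=- P2=NH2
Op 3: best P0=NH0 P1=NH1 P2=NH2
Op 4: best P0=NH0 P1=NH1 P2=NH2
Op 5: best P0=NH1 P1=NH1 P2=NH2
Op 6: best P0=NH1 P1=NH1 P2=NH0
Op 7: best P0=NH0 P1=NH1 P2=NH0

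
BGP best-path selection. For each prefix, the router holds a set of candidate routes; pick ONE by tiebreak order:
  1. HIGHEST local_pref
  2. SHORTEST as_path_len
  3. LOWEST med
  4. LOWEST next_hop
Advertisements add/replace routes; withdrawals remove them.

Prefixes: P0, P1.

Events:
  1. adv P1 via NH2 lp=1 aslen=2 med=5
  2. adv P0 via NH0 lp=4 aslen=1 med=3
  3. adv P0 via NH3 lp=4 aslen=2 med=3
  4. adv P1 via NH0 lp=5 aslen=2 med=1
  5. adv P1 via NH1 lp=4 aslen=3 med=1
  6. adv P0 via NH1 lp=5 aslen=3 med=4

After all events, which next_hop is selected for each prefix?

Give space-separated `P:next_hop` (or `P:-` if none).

Op 1: best P0=- P1=NH2
Op 2: best P0=NH0 P1=NH2
Op 3: best P0=NH0 P1=NH2
Op 4: best P0=NH0 P1=NH0
Op 5: best P0=NH0 P1=NH0
Op 6: best P0=NH1 P1=NH0

Answer: P0:NH1 P1:NH0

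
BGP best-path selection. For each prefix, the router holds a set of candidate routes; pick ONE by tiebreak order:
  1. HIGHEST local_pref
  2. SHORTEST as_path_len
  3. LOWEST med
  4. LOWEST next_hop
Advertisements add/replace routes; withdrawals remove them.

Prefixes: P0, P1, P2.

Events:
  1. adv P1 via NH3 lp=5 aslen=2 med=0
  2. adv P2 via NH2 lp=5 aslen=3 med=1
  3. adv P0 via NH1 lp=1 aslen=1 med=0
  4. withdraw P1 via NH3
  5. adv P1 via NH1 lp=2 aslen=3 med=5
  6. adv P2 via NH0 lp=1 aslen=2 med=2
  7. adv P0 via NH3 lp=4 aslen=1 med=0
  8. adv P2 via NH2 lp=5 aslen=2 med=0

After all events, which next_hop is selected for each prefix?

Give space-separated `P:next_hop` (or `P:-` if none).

Answer: P0:NH3 P1:NH1 P2:NH2

Derivation:
Op 1: best P0=- P1=NH3 P2=-
Op 2: best P0=- P1=NH3 P2=NH2
Op 3: best P0=NH1 P1=NH3 P2=NH2
Op 4: best P0=NH1 P1=- P2=NH2
Op 5: best P0=NH1 P1=NH1 P2=NH2
Op 6: best P0=NH1 P1=NH1 P2=NH2
Op 7: best P0=NH3 P1=NH1 P2=NH2
Op 8: best P0=NH3 P1=NH1 P2=NH2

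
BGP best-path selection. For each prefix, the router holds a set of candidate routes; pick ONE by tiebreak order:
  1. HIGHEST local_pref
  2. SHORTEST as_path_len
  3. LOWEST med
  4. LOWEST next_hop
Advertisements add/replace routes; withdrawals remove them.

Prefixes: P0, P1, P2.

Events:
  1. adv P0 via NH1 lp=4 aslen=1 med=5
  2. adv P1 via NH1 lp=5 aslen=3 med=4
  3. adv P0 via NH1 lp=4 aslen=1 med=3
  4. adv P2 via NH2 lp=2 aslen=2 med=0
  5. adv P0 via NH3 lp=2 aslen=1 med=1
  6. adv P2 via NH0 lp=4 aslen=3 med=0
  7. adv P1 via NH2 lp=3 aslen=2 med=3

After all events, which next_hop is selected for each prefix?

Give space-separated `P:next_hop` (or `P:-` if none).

Answer: P0:NH1 P1:NH1 P2:NH0

Derivation:
Op 1: best P0=NH1 P1=- P2=-
Op 2: best P0=NH1 P1=NH1 P2=-
Op 3: best P0=NH1 P1=NH1 P2=-
Op 4: best P0=NH1 P1=NH1 P2=NH2
Op 5: best P0=NH1 P1=NH1 P2=NH2
Op 6: best P0=NH1 P1=NH1 P2=NH0
Op 7: best P0=NH1 P1=NH1 P2=NH0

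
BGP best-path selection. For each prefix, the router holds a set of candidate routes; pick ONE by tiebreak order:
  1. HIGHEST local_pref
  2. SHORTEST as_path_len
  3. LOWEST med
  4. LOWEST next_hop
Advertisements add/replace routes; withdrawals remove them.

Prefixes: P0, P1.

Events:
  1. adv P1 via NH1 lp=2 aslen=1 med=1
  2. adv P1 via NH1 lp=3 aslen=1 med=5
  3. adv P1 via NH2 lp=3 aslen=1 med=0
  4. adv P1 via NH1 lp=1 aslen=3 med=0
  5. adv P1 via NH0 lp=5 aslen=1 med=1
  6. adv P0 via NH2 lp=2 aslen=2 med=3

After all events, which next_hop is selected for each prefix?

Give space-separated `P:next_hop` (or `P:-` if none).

Answer: P0:NH2 P1:NH0

Derivation:
Op 1: best P0=- P1=NH1
Op 2: best P0=- P1=NH1
Op 3: best P0=- P1=NH2
Op 4: best P0=- P1=NH2
Op 5: best P0=- P1=NH0
Op 6: best P0=NH2 P1=NH0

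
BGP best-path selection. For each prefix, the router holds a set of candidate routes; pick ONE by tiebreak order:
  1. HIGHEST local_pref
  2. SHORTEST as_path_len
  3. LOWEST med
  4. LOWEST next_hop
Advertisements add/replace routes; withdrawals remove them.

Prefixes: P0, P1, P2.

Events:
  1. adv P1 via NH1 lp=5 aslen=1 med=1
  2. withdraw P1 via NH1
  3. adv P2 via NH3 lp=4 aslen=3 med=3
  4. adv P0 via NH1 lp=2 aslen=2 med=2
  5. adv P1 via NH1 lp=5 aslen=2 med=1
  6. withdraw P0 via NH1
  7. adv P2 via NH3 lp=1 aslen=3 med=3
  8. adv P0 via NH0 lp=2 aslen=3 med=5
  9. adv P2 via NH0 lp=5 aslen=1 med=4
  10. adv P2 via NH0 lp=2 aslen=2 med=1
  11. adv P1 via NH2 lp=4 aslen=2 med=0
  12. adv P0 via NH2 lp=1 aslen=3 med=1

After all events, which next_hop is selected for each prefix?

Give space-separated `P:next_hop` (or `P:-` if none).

Op 1: best P0=- P1=NH1 P2=-
Op 2: best P0=- P1=- P2=-
Op 3: best P0=- P1=- P2=NH3
Op 4: best P0=NH1 P1=- P2=NH3
Op 5: best P0=NH1 P1=NH1 P2=NH3
Op 6: best P0=- P1=NH1 P2=NH3
Op 7: best P0=- P1=NH1 P2=NH3
Op 8: best P0=NH0 P1=NH1 P2=NH3
Op 9: best P0=NH0 P1=NH1 P2=NH0
Op 10: best P0=NH0 P1=NH1 P2=NH0
Op 11: best P0=NH0 P1=NH1 P2=NH0
Op 12: best P0=NH0 P1=NH1 P2=NH0

Answer: P0:NH0 P1:NH1 P2:NH0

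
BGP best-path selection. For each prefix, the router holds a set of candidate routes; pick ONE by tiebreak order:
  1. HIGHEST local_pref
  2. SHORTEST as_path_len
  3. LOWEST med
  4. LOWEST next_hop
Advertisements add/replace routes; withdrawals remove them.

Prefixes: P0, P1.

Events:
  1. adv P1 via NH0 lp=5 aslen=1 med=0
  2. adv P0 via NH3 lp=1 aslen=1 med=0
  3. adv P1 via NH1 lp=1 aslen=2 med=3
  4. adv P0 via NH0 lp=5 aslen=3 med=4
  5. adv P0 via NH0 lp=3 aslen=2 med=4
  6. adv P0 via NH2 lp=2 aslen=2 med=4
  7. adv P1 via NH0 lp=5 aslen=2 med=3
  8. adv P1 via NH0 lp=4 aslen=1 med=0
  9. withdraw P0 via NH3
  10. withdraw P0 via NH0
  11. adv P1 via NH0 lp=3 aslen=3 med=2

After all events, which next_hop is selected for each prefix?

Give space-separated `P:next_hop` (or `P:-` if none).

Op 1: best P0=- P1=NH0
Op 2: best P0=NH3 P1=NH0
Op 3: best P0=NH3 P1=NH0
Op 4: best P0=NH0 P1=NH0
Op 5: best P0=NH0 P1=NH0
Op 6: best P0=NH0 P1=NH0
Op 7: best P0=NH0 P1=NH0
Op 8: best P0=NH0 P1=NH0
Op 9: best P0=NH0 P1=NH0
Op 10: best P0=NH2 P1=NH0
Op 11: best P0=NH2 P1=NH0

Answer: P0:NH2 P1:NH0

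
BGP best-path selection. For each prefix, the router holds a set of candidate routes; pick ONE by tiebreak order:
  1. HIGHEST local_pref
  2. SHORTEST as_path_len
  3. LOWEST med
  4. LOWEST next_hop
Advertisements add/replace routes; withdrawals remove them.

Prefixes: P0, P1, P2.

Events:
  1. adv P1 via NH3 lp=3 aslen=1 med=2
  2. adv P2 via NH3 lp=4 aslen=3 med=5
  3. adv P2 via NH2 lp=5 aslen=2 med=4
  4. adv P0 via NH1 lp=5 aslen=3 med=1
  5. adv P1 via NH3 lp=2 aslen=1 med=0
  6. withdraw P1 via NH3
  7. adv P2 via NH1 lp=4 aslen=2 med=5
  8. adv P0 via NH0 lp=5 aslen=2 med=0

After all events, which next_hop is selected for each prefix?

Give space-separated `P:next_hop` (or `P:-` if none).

Op 1: best P0=- P1=NH3 P2=-
Op 2: best P0=- P1=NH3 P2=NH3
Op 3: best P0=- P1=NH3 P2=NH2
Op 4: best P0=NH1 P1=NH3 P2=NH2
Op 5: best P0=NH1 P1=NH3 P2=NH2
Op 6: best P0=NH1 P1=- P2=NH2
Op 7: best P0=NH1 P1=- P2=NH2
Op 8: best P0=NH0 P1=- P2=NH2

Answer: P0:NH0 P1:- P2:NH2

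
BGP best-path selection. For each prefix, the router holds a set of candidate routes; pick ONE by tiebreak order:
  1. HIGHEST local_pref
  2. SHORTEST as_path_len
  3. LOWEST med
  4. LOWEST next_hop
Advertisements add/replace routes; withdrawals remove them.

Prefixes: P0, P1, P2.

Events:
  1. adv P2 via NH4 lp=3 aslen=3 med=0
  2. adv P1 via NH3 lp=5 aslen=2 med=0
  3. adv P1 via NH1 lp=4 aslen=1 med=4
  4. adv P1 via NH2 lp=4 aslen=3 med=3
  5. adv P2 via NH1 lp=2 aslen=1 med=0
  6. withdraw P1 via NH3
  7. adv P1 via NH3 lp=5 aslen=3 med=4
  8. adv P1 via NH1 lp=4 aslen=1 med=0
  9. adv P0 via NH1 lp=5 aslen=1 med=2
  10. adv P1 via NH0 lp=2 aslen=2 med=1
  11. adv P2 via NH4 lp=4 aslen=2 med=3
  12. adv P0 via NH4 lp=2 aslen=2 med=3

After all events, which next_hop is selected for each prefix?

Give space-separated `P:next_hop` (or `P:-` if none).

Answer: P0:NH1 P1:NH3 P2:NH4

Derivation:
Op 1: best P0=- P1=- P2=NH4
Op 2: best P0=- P1=NH3 P2=NH4
Op 3: best P0=- P1=NH3 P2=NH4
Op 4: best P0=- P1=NH3 P2=NH4
Op 5: best P0=- P1=NH3 P2=NH4
Op 6: best P0=- P1=NH1 P2=NH4
Op 7: best P0=- P1=NH3 P2=NH4
Op 8: best P0=- P1=NH3 P2=NH4
Op 9: best P0=NH1 P1=NH3 P2=NH4
Op 10: best P0=NH1 P1=NH3 P2=NH4
Op 11: best P0=NH1 P1=NH3 P2=NH4
Op 12: best P0=NH1 P1=NH3 P2=NH4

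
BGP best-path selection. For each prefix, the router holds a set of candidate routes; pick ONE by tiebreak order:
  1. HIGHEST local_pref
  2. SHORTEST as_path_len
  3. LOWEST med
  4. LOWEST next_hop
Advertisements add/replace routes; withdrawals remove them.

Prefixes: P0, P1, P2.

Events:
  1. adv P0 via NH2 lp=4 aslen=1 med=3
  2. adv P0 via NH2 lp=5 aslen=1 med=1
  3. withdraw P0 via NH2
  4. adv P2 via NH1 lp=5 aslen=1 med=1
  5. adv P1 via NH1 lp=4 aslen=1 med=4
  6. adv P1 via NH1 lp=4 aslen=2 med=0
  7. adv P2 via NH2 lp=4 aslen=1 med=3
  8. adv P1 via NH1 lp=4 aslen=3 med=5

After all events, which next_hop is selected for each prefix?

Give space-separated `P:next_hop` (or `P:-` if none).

Op 1: best P0=NH2 P1=- P2=-
Op 2: best P0=NH2 P1=- P2=-
Op 3: best P0=- P1=- P2=-
Op 4: best P0=- P1=- P2=NH1
Op 5: best P0=- P1=NH1 P2=NH1
Op 6: best P0=- P1=NH1 P2=NH1
Op 7: best P0=- P1=NH1 P2=NH1
Op 8: best P0=- P1=NH1 P2=NH1

Answer: P0:- P1:NH1 P2:NH1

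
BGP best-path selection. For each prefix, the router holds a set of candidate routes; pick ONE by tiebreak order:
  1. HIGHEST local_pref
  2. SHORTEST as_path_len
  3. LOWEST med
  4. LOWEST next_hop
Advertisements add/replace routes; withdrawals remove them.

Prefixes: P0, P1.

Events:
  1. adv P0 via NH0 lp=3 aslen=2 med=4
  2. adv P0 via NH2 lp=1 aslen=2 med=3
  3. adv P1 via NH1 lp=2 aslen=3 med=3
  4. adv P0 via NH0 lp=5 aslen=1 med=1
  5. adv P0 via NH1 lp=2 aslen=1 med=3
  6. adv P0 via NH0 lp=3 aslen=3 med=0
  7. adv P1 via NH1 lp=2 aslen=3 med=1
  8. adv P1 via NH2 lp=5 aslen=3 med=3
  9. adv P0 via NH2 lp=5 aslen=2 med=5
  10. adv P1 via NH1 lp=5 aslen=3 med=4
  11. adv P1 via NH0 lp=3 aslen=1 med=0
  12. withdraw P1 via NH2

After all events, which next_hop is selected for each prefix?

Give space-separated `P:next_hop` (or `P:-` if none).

Op 1: best P0=NH0 P1=-
Op 2: best P0=NH0 P1=-
Op 3: best P0=NH0 P1=NH1
Op 4: best P0=NH0 P1=NH1
Op 5: best P0=NH0 P1=NH1
Op 6: best P0=NH0 P1=NH1
Op 7: best P0=NH0 P1=NH1
Op 8: best P0=NH0 P1=NH2
Op 9: best P0=NH2 P1=NH2
Op 10: best P0=NH2 P1=NH2
Op 11: best P0=NH2 P1=NH2
Op 12: best P0=NH2 P1=NH1

Answer: P0:NH2 P1:NH1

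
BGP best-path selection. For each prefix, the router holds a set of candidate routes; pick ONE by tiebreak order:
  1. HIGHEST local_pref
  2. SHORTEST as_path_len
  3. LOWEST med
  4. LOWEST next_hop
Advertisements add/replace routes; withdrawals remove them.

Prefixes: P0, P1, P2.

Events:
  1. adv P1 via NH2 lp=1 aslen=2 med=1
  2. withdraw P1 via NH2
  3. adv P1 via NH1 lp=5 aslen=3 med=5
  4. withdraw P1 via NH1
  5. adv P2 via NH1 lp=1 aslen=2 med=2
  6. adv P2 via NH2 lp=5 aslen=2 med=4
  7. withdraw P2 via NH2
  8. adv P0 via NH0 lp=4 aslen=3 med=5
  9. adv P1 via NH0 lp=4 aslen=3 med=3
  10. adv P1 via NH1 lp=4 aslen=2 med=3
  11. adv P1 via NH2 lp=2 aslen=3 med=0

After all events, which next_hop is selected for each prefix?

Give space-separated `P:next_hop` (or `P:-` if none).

Op 1: best P0=- P1=NH2 P2=-
Op 2: best P0=- P1=- P2=-
Op 3: best P0=- P1=NH1 P2=-
Op 4: best P0=- P1=- P2=-
Op 5: best P0=- P1=- P2=NH1
Op 6: best P0=- P1=- P2=NH2
Op 7: best P0=- P1=- P2=NH1
Op 8: best P0=NH0 P1=- P2=NH1
Op 9: best P0=NH0 P1=NH0 P2=NH1
Op 10: best P0=NH0 P1=NH1 P2=NH1
Op 11: best P0=NH0 P1=NH1 P2=NH1

Answer: P0:NH0 P1:NH1 P2:NH1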